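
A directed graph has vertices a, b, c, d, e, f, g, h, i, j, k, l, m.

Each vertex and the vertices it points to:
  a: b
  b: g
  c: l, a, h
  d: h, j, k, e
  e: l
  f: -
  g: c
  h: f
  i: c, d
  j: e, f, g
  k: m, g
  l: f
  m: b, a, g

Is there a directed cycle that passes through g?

g is on a cycle iff g can reach itself via ≥1 edge.
g → c → a → b → g — yes.

Yes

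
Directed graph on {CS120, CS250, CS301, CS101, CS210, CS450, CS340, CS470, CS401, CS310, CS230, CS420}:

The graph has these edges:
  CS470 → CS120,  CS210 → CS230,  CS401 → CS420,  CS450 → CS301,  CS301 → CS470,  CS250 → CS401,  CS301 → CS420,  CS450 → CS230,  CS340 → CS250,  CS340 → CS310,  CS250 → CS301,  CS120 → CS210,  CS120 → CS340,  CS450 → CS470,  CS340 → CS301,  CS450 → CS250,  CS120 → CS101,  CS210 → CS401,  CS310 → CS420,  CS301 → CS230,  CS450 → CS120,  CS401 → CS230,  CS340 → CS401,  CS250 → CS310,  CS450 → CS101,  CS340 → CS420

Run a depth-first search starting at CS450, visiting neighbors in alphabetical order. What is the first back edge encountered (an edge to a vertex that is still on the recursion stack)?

CS470→CS120

DFS from CS450 (visiting neighbors in alphabetical order); mark gray on enter, black on exit:
CS450 gray
  CS101 gray
  CS101 black
  CS120 gray
    CS120→CS101: CS101 black — skip
    CS210 gray
      CS230 gray
      CS230 black
      CS401 gray
        CS401→CS230: CS230 black — skip
        CS420 gray
        CS420 black
      CS401 black
    CS210 black
    CS340 gray
      CS250 gray
        CS301 gray
          CS301→CS230: CS230 black — skip
          CS301→CS420: CS420 black — skip
          CS470 gray
            CS470→CS120: CS120 is gray → back edge
First back edge: CS470 → CS120.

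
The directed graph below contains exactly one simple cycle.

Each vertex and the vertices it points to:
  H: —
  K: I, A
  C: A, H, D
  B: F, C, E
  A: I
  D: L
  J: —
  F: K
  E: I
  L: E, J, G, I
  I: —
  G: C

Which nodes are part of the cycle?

DFS with gray/black marking from C:
C gray
  A gray
    I gray
    I black
  A black
  H gray
  H black
  D gray
    L gray
      E gray
        E→I: I black — skip
      E black
      J gray
      J black
      G gray
        G→C: C is gray → back edge
Back edge closes the cycle C → D → L → G → C; its vertices are {C, D, G, L}.

C, D, G, L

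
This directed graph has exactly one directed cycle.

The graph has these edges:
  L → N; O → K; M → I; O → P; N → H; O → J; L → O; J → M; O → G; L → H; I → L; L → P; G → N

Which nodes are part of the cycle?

DFS with gray/black marking from L:
L gray
  N gray
    H gray
    H black
  N black
  L→H: H black — skip
  O gray
    G gray
      G→N: N black — skip
    G black
    K gray
    K black
    P gray
    P black
    J gray
      M gray
        I gray
          I→L: L is gray → back edge
Back edge closes the cycle L → O → J → M → I → L; its vertices are {I, J, L, M, O}.

I, J, L, M, O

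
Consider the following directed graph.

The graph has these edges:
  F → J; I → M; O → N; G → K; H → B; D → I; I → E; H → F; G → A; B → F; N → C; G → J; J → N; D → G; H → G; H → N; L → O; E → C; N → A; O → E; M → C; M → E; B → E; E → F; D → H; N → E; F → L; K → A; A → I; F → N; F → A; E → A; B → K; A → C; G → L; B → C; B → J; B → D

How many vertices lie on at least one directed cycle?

12

A vertex is on a directed cycle iff it belongs to a strongly connected component of size ≥ 2 (or has a self-loop).
The vertices on cycles are {A, B, D, E, F, H, I, J, L, M, N, O} — 12 in total.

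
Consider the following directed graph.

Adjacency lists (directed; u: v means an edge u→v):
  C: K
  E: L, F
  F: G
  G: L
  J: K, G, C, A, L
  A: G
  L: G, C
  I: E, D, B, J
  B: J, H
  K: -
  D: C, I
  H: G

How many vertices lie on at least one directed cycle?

4

A vertex is on a directed cycle iff it belongs to a strongly connected component of size ≥ 2 (or has a self-loop).
The vertices on cycles are {D, G, I, L} — 4 in total.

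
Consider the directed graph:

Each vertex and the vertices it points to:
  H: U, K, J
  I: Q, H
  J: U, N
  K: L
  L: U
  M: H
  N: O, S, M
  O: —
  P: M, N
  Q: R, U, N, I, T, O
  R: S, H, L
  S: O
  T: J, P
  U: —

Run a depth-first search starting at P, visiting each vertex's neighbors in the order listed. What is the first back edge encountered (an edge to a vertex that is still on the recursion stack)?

DFS from P (visiting each vertex's neighbors in the order listed); mark gray on enter, black on exit:
P gray
  M gray
    H gray
      U gray
      U black
      K gray
        L gray
          L→U: U black — skip
        L black
      K black
      J gray
        J→U: U black — skip
        N gray
          O gray
          O black
          S gray
            S→O: O black — skip
          S black
          N→M: M is gray → back edge
First back edge: N → M.

N→M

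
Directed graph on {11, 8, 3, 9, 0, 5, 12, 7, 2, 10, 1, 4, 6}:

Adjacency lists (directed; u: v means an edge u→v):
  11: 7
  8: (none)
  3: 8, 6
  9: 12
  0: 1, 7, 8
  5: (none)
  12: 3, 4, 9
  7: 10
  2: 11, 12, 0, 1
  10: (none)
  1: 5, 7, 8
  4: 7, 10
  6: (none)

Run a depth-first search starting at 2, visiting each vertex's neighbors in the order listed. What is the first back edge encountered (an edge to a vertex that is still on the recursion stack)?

9→12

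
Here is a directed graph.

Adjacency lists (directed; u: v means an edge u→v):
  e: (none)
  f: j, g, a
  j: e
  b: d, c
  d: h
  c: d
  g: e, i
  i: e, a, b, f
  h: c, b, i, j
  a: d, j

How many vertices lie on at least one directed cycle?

8

A vertex is on a directed cycle iff it belongs to a strongly connected component of size ≥ 2 (or has a self-loop).
The vertices on cycles are {a, b, c, d, f, g, h, i} — 8 in total.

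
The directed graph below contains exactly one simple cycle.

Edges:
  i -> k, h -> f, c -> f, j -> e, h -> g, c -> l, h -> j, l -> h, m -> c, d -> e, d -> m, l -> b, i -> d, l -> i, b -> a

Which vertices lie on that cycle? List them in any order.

c, d, i, l, m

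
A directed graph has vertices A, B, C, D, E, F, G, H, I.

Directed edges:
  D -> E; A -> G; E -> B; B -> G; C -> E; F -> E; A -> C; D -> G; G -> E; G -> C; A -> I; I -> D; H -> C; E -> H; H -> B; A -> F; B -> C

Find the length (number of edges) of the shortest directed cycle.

3

For each vertex v, BFS finds the shortest path from v back to v.
The shortest such closed walk is G → E → B → G, length 3.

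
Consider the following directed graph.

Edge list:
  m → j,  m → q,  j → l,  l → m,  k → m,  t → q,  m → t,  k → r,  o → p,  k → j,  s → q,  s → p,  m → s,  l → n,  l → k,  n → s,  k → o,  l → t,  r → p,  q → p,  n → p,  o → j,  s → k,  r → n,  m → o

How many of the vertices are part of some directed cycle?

8

A vertex is on a directed cycle iff it belongs to a strongly connected component of size ≥ 2 (or has a self-loop).
The vertices on cycles are {j, k, l, m, n, o, r, s} — 8 in total.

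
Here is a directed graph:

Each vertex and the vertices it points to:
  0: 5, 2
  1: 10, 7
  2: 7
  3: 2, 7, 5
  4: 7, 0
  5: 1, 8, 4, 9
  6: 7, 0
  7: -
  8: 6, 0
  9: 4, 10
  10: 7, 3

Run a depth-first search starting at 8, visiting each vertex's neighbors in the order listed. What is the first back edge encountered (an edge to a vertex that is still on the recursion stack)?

DFS from 8 (visiting each vertex's neighbors in the order listed); mark gray on enter, black on exit:
8 gray
  6 gray
    7 gray
    7 black
    0 gray
      5 gray
        1 gray
          10 gray
            10→7: 7 black — skip
            3 gray
              2 gray
                2→7: 7 black — skip
              2 black
              3→7: 7 black — skip
              3→5: 5 is gray → back edge
First back edge: 3 → 5.

3->5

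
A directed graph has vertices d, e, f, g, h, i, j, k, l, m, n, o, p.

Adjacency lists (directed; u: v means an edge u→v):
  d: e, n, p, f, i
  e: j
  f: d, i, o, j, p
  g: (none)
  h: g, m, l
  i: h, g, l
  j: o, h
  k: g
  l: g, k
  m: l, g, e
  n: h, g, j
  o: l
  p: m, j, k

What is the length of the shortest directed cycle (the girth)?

2

For each vertex v, BFS finds the shortest path from v back to v.
The shortest such closed walk is d → f → d, length 2.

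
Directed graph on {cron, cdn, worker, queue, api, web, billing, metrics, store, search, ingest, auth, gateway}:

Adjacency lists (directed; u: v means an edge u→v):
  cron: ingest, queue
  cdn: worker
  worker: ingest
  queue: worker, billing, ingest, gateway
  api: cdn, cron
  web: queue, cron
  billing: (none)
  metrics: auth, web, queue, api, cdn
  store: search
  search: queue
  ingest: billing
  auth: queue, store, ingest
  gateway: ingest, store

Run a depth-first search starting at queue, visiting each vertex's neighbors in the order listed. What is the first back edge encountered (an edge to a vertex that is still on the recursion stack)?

search→queue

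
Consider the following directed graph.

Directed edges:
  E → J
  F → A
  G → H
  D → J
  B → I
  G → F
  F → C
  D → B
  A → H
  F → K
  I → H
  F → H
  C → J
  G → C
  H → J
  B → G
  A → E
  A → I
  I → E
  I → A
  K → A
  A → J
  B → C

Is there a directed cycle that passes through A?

A is on a cycle iff A can reach itself via ≥1 edge.
A → I → A — yes.

Yes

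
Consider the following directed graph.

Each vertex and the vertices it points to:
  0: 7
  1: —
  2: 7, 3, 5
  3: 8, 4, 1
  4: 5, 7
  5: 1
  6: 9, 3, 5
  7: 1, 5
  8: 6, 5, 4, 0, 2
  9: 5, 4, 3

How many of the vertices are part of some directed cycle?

5

A vertex is on a directed cycle iff it belongs to a strongly connected component of size ≥ 2 (or has a self-loop).
The vertices on cycles are {2, 3, 6, 8, 9} — 5 in total.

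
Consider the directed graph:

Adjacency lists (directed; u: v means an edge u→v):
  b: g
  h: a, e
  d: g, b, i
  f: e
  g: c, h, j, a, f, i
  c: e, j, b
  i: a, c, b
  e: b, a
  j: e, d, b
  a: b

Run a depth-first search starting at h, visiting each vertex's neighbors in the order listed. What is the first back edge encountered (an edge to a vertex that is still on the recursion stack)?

e→b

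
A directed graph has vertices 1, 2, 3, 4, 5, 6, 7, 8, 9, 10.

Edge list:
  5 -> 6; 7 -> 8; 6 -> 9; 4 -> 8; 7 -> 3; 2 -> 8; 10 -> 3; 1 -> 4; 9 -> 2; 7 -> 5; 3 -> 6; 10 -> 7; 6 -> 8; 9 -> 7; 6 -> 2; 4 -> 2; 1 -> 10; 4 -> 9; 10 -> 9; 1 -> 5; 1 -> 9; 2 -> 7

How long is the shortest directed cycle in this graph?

For each vertex v, BFS finds the shortest path from v back to v.
The shortest such closed walk is 7 → 3 → 6 → 9 → 7, length 4.

4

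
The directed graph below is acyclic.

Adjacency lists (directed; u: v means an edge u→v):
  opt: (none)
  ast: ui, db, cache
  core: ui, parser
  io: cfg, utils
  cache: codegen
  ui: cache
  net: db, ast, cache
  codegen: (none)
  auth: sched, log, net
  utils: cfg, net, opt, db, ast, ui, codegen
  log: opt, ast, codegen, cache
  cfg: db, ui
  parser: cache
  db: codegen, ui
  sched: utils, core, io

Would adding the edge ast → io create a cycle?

Adding ast→io creates a cycle iff io can already reach ast.
Path from io: io → utils → ast.
So io → … → ast → io is a cycle.

Yes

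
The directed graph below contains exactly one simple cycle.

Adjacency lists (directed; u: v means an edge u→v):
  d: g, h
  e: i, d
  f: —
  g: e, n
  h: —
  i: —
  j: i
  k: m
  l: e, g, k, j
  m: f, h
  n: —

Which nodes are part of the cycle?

DFS with gray/black marking from e:
e gray
  i gray
  i black
  d gray
    g gray
      g→e: e is gray → back edge
Back edge closes the cycle e → d → g → e; its vertices are {d, e, g}.

d, e, g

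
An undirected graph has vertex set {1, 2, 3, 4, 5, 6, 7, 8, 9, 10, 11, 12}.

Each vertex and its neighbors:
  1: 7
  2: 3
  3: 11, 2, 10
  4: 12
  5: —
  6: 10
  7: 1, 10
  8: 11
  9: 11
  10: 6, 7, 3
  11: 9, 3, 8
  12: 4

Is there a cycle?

DFS, tracking each vertex's parent; an edge to a visited non-parent vertex closes a cycle.
Start from 3:
visit 3 (parent –)
  visit 11 (parent 3)
    visit 9 (parent 11)
      9–11: parent, skip
    11–3: parent, skip
    visit 8 (parent 11)
      8–11: parent, skip
  visit 2 (parent 3)
    2–3: parent, skip
  visit 10 (parent 3)
    visit 6 (parent 10)
      6–10: parent, skip
    visit 7 (parent 10)
      visit 1 (parent 7)
        1–7: parent, skip
      7–10: parent, skip
    10–3: parent, skip
visit 4 (parent –)
  visit 12 (parent 4)
    12–4: parent, skip
visit 5 (parent –)
No non-parent visited neighbor found — the graph is a forest.

No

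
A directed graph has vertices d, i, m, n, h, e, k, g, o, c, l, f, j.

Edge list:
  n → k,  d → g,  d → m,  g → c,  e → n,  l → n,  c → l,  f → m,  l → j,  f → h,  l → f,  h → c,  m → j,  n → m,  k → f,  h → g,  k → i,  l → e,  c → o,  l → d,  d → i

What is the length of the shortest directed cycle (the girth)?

For each vertex v, BFS finds the shortest path from v back to v.
The shortest such closed walk is c → l → d → g → c, length 4.

4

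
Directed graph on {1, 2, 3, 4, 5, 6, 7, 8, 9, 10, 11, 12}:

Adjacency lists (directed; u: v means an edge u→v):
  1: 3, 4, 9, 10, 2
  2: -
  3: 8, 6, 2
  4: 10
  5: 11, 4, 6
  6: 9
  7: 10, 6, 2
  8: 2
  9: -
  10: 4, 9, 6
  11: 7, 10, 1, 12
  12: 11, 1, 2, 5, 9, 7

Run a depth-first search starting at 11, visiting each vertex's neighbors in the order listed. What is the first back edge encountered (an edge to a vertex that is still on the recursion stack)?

4→10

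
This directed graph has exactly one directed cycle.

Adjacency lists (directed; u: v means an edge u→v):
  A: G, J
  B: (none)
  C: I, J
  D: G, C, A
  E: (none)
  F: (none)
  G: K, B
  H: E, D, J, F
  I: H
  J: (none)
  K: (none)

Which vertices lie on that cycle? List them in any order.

DFS with gray/black marking from D:
D gray
  G gray
    K gray
    K black
    B gray
    B black
  G black
  C gray
    I gray
      H gray
        E gray
        E black
        H→D: D is gray → back edge
Back edge closes the cycle D → C → I → H → D; its vertices are {C, D, H, I}.

C, D, H, I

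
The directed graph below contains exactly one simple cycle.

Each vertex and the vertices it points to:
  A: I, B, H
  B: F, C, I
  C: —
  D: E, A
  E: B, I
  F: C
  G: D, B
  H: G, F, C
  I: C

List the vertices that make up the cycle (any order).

DFS with gray/black marking from G:
G gray
  D gray
    E gray
      B gray
        F gray
          C gray
          C black
        F black
        B→C: C black — skip
        I gray
          I→C: C black — skip
        I black
      B black
      E→I: I black — skip
    E black
    A gray
      A→I: I black — skip
      A→B: B black — skip
      H gray
        H→G: G is gray → back edge
Back edge closes the cycle G → D → A → H → G; its vertices are {A, D, G, H}.

A, D, G, H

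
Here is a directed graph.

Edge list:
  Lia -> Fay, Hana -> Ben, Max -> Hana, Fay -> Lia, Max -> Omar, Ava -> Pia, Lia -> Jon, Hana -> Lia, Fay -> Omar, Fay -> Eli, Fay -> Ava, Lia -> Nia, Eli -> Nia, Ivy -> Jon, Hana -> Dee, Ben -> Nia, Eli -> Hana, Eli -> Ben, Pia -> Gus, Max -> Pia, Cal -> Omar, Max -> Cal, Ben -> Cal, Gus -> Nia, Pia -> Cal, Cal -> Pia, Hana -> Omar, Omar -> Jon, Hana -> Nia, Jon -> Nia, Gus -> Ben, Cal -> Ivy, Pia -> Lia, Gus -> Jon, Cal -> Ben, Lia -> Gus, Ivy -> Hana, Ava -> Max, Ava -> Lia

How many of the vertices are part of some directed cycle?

A vertex is on a directed cycle iff it belongs to a strongly connected component of size ≥ 2 (or has a self-loop).
The vertices on cycles are {Ava, Ben, Cal, Eli, Fay, Gus, Ivy, Lia, Max, Pia, Hana} — 11 in total.

11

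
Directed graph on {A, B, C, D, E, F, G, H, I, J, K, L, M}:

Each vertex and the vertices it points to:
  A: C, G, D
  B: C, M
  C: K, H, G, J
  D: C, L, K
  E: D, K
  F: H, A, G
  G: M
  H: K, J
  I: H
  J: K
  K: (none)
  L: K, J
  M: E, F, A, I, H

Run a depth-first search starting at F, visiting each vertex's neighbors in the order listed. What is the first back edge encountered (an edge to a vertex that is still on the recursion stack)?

D->C

DFS from F (visiting each vertex's neighbors in the order listed); mark gray on enter, black on exit:
F gray
  H gray
    K gray
    K black
    J gray
      J→K: K black — skip
    J black
  H black
  A gray
    C gray
      C→K: K black — skip
      C→H: H black — skip
      G gray
        M gray
          E gray
            D gray
              D→C: C is gray → back edge
First back edge: D → C.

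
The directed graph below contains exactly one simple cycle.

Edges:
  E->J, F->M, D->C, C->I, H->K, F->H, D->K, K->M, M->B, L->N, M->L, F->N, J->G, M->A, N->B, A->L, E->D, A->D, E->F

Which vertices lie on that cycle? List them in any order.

A, D, K, M

DFS with gray/black marking from D:
D gray
  C gray
    I gray
    I black
  C black
  K gray
    M gray
      A gray
        A→D: D is gray → back edge
Back edge closes the cycle D → K → M → A → D; its vertices are {A, D, K, M}.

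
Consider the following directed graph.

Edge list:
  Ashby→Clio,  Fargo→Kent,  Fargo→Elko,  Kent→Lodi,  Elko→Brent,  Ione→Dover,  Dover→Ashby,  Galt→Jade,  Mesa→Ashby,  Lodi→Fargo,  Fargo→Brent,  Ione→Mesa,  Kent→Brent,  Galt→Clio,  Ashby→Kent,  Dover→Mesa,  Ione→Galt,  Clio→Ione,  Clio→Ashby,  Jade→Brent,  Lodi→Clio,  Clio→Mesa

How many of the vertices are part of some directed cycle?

9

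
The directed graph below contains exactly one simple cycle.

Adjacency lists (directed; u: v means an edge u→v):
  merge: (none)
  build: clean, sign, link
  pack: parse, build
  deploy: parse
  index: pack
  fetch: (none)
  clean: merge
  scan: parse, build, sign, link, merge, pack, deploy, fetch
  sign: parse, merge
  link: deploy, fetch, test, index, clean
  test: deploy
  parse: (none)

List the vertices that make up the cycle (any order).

link, pack, build, index

DFS with gray/black marking from build:
build gray
  clean gray
    merge gray
    merge black
  clean black
  sign gray
    parse gray
    parse black
    sign→merge: merge black — skip
  sign black
  link gray
    deploy gray
      deploy→parse: parse black — skip
    deploy black
    fetch gray
    fetch black
    test gray
      test→deploy: deploy black — skip
    test black
    index gray
      pack gray
        pack→parse: parse black — skip
        pack→build: build is gray → back edge
Back edge closes the cycle build → link → index → pack → build; its vertices are {link, pack, build, index}.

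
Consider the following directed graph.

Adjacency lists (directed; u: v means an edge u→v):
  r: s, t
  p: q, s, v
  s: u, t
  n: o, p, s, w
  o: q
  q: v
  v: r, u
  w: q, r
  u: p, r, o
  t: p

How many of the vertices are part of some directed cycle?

8

A vertex is on a directed cycle iff it belongs to a strongly connected component of size ≥ 2 (or has a self-loop).
The vertices on cycles are {o, p, q, r, s, t, u, v} — 8 in total.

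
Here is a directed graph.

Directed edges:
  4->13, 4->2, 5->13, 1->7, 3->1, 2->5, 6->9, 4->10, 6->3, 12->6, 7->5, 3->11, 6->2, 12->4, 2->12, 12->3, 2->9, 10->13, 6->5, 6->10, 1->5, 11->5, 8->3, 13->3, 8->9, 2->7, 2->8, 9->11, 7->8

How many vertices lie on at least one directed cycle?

A vertex is on a directed cycle iff it belongs to a strongly connected component of size ≥ 2 (or has a self-loop).
The vertices on cycles are {1, 2, 3, 4, 5, 6, 7, 8, 9, 11, 12, 13} — 12 in total.

12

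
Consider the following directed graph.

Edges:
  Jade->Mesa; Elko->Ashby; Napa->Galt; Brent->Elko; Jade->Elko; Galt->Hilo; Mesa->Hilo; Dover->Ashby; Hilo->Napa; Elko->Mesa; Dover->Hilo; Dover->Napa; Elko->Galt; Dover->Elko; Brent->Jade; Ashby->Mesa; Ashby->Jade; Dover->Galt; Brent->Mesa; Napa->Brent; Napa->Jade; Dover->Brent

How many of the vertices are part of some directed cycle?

A vertex is on a directed cycle iff it belongs to a strongly connected component of size ≥ 2 (or has a self-loop).
The vertices on cycles are {Elko, Galt, Hilo, Jade, Mesa, Napa, Ashby, Brent} — 8 in total.

8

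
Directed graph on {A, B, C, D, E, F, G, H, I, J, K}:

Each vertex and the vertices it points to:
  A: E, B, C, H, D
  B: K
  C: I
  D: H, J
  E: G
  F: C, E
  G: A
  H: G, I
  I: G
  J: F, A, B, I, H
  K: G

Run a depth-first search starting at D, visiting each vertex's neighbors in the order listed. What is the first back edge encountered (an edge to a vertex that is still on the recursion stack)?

E→G

DFS from D (visiting each vertex's neighbors in the order listed); mark gray on enter, black on exit:
D gray
  H gray
    G gray
      A gray
        E gray
          E→G: G is gray → back edge
First back edge: E → G.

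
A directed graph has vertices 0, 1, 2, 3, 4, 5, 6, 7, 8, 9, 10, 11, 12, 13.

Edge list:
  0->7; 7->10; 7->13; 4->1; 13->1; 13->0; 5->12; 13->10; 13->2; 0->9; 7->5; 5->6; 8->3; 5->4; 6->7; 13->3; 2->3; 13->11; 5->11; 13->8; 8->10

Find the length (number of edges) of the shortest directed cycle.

3

For each vertex v, BFS finds the shortest path from v back to v.
The shortest such closed walk is 7 → 5 → 6 → 7, length 3.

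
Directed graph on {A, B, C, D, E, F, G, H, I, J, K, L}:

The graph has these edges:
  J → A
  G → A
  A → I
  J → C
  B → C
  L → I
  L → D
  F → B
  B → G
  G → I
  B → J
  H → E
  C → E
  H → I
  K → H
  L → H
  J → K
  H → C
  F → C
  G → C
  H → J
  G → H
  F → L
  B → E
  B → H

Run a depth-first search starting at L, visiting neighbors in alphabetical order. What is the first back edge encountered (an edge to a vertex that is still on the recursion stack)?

K->H

DFS from L (visiting neighbors in alphabetical order); mark gray on enter, black on exit:
L gray
  D gray
  D black
  H gray
    C gray
      E gray
      E black
    C black
    H→E: E black — skip
    I gray
    I black
    J gray
      A gray
        A→I: I black — skip
      A black
      J→C: C black — skip
      K gray
        K→H: H is gray → back edge
First back edge: K → H.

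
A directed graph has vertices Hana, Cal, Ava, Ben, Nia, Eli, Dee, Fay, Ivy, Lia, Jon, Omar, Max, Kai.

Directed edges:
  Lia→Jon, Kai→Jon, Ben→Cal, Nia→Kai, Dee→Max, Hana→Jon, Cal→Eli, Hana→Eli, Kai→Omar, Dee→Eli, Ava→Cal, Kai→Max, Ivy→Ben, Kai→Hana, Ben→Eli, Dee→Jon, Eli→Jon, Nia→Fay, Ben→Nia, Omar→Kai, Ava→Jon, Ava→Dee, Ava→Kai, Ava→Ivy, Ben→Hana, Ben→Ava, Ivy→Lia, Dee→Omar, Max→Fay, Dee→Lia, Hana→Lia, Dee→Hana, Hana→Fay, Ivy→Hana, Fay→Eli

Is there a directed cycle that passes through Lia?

No

Lia lies on a cycle iff there is a path from Lia back to itself.
Exploring from Lia, it never reaches itself; equivalently, its strongly connected component is a singleton.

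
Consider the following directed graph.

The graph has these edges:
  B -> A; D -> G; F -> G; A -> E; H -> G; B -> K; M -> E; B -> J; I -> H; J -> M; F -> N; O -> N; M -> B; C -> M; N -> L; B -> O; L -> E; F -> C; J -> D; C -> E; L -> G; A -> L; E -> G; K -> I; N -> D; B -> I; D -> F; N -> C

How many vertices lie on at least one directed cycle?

8

A vertex is on a directed cycle iff it belongs to a strongly connected component of size ≥ 2 (or has a self-loop).
The vertices on cycles are {B, C, D, F, J, M, N, O} — 8 in total.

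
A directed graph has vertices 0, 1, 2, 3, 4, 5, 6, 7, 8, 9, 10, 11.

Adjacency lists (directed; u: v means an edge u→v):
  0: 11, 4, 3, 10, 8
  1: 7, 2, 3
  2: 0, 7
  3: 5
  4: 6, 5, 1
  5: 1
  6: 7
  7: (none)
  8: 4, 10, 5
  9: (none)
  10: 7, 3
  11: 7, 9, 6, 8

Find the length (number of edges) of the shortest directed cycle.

3

For each vertex v, BFS finds the shortest path from v back to v.
The shortest such closed walk is 5 → 1 → 3 → 5, length 3.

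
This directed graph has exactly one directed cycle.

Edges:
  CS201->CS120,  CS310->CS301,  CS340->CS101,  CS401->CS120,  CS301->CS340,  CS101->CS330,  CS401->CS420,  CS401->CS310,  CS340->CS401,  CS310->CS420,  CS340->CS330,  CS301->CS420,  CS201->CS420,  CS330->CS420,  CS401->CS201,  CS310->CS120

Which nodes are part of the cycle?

DFS with gray/black marking from CS340:
CS340 gray
  CS401 gray
    CS310 gray
      CS301 gray
        CS301→CS340: CS340 is gray → back edge
Back edge closes the cycle CS340 → CS401 → CS310 → CS301 → CS340; its vertices are {CS301, CS310, CS340, CS401}.

CS301, CS310, CS340, CS401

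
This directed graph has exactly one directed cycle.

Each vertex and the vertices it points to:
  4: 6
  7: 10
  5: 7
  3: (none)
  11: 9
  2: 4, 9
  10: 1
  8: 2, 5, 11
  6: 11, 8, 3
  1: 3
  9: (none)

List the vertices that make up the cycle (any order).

DFS with gray/black marking from 4:
4 gray
  6 gray
    11 gray
      9 gray
      9 black
    11 black
    8 gray
      2 gray
        2→4: 4 is gray → back edge
Back edge closes the cycle 4 → 6 → 8 → 2 → 4; its vertices are {2, 4, 6, 8}.

2, 4, 6, 8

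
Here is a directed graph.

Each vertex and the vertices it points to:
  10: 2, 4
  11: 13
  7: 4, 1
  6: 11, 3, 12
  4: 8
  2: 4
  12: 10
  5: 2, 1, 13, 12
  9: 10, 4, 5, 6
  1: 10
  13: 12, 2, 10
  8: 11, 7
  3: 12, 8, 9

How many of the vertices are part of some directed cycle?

A vertex is on a directed cycle iff it belongs to a strongly connected component of size ≥ 2 (or has a self-loop).
The vertices on cycles are {1, 2, 3, 4, 6, 7, 8, 9, 10, 11, 12, 13} — 12 in total.

12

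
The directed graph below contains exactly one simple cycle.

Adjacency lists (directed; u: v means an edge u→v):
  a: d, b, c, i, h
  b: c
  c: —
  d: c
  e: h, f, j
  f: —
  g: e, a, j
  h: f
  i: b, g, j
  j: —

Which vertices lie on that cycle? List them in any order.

a, g, i

DFS with gray/black marking from i:
i gray
  b gray
    c gray
    c black
  b black
  g gray
    e gray
      h gray
        f gray
        f black
      h black
      e→f: f black — skip
      j gray
      j black
    e black
    a gray
      d gray
        d→c: c black — skip
      d black
      a→b: b black — skip
      a→c: c black — skip
      a→i: i is gray → back edge
Back edge closes the cycle i → g → a → i; its vertices are {a, g, i}.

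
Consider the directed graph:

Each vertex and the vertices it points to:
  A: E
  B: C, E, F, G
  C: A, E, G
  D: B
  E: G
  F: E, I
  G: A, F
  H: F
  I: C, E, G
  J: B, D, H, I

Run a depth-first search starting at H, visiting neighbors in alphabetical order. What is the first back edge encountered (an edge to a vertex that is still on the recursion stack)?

A→E

DFS from H (visiting neighbors in alphabetical order); mark gray on enter, black on exit:
H gray
  F gray
    E gray
      G gray
        A gray
          A→E: E is gray → back edge
First back edge: A → E.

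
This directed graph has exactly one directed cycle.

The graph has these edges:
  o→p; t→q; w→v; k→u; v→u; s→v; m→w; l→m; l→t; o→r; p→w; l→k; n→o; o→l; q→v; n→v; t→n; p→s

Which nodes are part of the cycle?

l, n, o, t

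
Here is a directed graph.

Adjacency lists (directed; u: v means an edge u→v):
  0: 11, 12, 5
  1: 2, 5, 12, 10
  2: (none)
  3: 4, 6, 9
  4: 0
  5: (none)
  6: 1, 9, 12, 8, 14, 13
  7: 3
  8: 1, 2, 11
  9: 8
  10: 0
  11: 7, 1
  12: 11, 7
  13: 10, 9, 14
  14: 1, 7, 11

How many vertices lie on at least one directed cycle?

A vertex is on a directed cycle iff it belongs to a strongly connected component of size ≥ 2 (or has a self-loop).
The vertices on cycles are {0, 1, 3, 4, 6, 7, 8, 9, 10, 11, 12, 13, 14} — 13 in total.

13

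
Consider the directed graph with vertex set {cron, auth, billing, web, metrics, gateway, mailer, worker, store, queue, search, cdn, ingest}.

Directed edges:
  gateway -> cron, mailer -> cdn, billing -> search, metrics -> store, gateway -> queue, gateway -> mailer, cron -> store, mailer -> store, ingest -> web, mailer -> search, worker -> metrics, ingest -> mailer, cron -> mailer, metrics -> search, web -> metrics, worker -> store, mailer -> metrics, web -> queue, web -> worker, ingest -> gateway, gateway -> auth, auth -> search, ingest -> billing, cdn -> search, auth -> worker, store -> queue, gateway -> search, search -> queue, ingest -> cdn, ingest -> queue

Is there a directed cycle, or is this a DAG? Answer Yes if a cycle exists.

No

DFS with white/gray/black marking, starting from gateway:
gateway gray
  search gray
    queue gray
    queue black
  search black
  cron gray
    store gray
      store→queue: queue black — skip
    store black
    mailer gray
      metrics gray
        metrics→search: search black — skip
        metrics→store: store black — skip
      metrics black
      cdn gray
        cdn→search: search black — skip
      cdn black
      mailer→store: store black — skip
      mailer→search: search black — skip
    mailer black
  cron black
  auth gray
    worker gray
      worker→store: store black — skip
      worker→metrics: metrics black — skip
    worker black
    auth→search: search black — skip
  auth black
  gateway→queue: queue black — skip
  gateway→mailer: mailer black — skip
gateway black
billing gray
  billing→search: search black — skip
billing black
web gray
  web→queue: queue black — skip
  web→worker: worker black — skip
  web→metrics: metrics black — skip
web black
ingest gray
  ingest→billing: billing black — skip
  ingest→cdn: cdn black — skip
  ingest→web: web black — skip
  ingest→gateway: gateway black — skip
  ingest→mailer: mailer black — skip
  ingest→queue: queue black — skip
ingest black
Every edge goes to a white or black vertex — no back edge, so the graph is acyclic.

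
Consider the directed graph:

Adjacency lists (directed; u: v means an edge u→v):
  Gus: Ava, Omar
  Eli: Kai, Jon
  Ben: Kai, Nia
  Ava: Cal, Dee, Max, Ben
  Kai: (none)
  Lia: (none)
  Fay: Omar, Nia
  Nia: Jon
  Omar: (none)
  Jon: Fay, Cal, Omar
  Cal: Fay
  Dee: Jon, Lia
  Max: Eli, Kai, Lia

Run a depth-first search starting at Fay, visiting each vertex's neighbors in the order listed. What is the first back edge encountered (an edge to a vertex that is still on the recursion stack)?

DFS from Fay (visiting each vertex's neighbors in the order listed); mark gray on enter, black on exit:
Fay gray
  Omar gray
  Omar black
  Nia gray
    Jon gray
      Jon→Fay: Fay is gray → back edge
First back edge: Jon → Fay.

Jon→Fay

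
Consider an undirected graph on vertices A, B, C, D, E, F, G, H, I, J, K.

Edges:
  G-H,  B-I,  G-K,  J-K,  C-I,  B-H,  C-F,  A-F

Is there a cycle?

No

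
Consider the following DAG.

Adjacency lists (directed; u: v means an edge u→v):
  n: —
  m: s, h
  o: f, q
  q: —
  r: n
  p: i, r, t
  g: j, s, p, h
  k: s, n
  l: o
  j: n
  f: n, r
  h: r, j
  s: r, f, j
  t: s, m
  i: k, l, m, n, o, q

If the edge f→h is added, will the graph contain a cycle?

No

Adding f→h creates a cycle iff h can already reach f.
Explore from h: no path reaches f. The graph stays acyclic.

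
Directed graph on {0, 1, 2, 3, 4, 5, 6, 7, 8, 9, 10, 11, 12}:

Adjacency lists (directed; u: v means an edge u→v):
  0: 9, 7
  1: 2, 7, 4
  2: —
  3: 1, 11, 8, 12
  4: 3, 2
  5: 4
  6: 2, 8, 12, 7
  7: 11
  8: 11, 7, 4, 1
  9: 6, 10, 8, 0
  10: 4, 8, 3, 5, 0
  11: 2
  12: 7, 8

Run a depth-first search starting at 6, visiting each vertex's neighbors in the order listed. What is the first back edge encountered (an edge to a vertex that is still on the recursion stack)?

1→4

DFS from 6 (visiting each vertex's neighbors in the order listed); mark gray on enter, black on exit:
6 gray
  2 gray
  2 black
  8 gray
    11 gray
      11→2: 2 black — skip
    11 black
    7 gray
      7→11: 11 black — skip
    7 black
    4 gray
      3 gray
        1 gray
          1→2: 2 black — skip
          1→7: 7 black — skip
          1→4: 4 is gray → back edge
First back edge: 1 → 4.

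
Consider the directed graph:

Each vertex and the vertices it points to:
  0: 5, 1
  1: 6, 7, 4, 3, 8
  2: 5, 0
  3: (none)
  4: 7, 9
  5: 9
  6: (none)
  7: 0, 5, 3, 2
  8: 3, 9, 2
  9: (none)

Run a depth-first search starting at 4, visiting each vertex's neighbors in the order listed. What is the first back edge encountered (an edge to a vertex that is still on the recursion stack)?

DFS from 4 (visiting each vertex's neighbors in the order listed); mark gray on enter, black on exit:
4 gray
  7 gray
    0 gray
      5 gray
        9 gray
        9 black
      5 black
      1 gray
        6 gray
        6 black
        1→7: 7 is gray → back edge
First back edge: 1 → 7.

1->7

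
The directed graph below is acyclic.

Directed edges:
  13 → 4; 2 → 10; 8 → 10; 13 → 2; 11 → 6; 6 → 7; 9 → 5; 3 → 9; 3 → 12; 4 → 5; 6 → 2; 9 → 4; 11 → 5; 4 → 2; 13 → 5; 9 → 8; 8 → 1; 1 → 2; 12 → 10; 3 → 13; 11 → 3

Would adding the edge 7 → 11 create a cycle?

Yes

Adding 7→11 creates a cycle iff 11 can already reach 7.
Path from 11: 11 → 6 → 7.
So 11 → … → 7 → 11 is a cycle.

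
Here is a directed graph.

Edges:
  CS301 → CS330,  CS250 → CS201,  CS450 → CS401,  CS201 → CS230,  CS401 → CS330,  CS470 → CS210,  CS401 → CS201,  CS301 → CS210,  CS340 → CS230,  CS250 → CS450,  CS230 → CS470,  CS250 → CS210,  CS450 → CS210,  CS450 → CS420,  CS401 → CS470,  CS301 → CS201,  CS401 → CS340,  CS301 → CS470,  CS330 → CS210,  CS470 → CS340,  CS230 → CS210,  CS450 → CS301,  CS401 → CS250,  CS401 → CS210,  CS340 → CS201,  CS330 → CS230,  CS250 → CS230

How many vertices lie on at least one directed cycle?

7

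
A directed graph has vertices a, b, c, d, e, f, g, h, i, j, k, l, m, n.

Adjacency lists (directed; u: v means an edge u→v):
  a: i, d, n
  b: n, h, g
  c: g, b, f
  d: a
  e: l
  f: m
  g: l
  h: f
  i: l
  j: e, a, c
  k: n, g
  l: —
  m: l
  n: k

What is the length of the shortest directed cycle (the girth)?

For each vertex v, BFS finds the shortest path from v back to v.
The shortest such closed walk is a → d → a, length 2.

2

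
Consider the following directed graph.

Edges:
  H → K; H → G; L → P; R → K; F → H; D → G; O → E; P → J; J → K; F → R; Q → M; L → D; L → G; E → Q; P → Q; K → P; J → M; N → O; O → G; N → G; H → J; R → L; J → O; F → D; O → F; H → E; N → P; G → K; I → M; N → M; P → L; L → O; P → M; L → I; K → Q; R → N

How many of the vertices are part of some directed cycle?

11

A vertex is on a directed cycle iff it belongs to a strongly connected component of size ≥ 2 (or has a self-loop).
The vertices on cycles are {D, F, G, H, J, K, L, N, O, P, R} — 11 in total.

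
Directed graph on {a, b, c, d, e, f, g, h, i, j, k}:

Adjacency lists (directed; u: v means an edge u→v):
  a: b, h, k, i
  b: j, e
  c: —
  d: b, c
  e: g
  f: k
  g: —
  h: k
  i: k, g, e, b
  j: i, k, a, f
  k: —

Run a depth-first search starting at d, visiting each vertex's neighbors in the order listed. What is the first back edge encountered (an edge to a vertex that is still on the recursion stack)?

DFS from d (visiting each vertex's neighbors in the order listed); mark gray on enter, black on exit:
d gray
  b gray
    j gray
      i gray
        k gray
        k black
        g gray
        g black
        e gray
          e→g: g black — skip
        e black
        i→b: b is gray → back edge
First back edge: i → b.

i->b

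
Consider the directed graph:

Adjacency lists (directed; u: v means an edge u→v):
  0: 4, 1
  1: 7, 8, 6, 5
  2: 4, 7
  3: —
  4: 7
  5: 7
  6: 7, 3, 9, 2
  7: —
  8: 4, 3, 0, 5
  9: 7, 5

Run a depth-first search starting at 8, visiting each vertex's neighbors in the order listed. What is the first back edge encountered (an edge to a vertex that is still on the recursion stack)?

DFS from 8 (visiting each vertex's neighbors in the order listed); mark gray on enter, black on exit:
8 gray
  4 gray
    7 gray
    7 black
  4 black
  3 gray
  3 black
  0 gray
    0→4: 4 black — skip
    1 gray
      1→7: 7 black — skip
      1→8: 8 is gray → back edge
First back edge: 1 → 8.

1->8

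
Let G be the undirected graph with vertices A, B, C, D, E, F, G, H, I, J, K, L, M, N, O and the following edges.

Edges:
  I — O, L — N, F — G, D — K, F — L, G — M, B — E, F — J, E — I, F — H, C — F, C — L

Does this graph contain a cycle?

DFS, tracking each vertex's parent; an edge to a visited non-parent vertex closes a cycle.
Start from J:
visit J (parent –)
  visit F (parent J)
    visit H (parent F)
      H–F: parent, skip
    visit L (parent F)
      visit C (parent L)
        C–L: parent, skip
        C–F: F visited and ≠ parent → cycle
Cycle: F – L – C – F.

Yes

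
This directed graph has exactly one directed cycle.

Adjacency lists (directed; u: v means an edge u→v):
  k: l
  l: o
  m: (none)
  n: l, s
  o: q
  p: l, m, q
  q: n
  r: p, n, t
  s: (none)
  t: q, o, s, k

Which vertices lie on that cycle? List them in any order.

l, n, o, q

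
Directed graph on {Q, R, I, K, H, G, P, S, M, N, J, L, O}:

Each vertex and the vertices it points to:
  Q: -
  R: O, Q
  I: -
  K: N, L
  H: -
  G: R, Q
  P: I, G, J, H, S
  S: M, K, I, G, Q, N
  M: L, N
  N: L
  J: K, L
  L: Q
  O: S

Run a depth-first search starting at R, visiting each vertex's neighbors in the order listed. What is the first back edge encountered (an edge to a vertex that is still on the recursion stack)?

G->R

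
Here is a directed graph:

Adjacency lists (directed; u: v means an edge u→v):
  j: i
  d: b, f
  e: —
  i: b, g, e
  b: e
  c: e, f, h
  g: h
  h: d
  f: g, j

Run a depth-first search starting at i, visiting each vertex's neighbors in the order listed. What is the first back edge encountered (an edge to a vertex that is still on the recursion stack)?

f→g

DFS from i (visiting each vertex's neighbors in the order listed); mark gray on enter, black on exit:
i gray
  b gray
    e gray
    e black
  b black
  g gray
    h gray
      d gray
        d→b: b black — skip
        f gray
          f→g: g is gray → back edge
First back edge: f → g.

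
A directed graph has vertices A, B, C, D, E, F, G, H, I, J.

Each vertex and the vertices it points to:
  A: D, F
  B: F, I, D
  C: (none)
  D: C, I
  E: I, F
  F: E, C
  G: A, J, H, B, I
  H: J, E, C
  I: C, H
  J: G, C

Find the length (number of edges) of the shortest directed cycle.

For each vertex v, BFS finds the shortest path from v back to v.
The shortest such closed walk is G → J → G, length 2.

2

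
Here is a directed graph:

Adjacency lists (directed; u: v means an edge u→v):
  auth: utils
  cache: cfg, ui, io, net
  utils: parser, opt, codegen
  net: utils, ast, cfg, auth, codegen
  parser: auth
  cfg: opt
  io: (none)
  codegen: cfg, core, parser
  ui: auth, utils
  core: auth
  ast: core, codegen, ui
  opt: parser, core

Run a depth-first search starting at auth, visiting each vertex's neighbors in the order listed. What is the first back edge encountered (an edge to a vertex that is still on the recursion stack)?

DFS from auth (visiting each vertex's neighbors in the order listed); mark gray on enter, black on exit:
auth gray
  utils gray
    parser gray
      parser→auth: auth is gray → back edge
First back edge: parser → auth.

parser→auth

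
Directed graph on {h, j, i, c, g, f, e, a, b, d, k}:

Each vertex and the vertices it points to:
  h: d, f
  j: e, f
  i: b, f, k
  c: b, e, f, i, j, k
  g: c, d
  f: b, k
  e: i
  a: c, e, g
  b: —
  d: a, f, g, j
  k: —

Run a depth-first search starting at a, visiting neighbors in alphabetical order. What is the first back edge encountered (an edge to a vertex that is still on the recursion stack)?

d→a

DFS from a (visiting neighbors in alphabetical order); mark gray on enter, black on exit:
a gray
  c gray
    b gray
    b black
    e gray
      i gray
        i→b: b black — skip
        f gray
          f→b: b black — skip
          k gray
          k black
        f black
        i→k: k black — skip
      i black
    e black
    c→f: f black — skip
    c→i: i black — skip
    j gray
      j→e: e black — skip
      j→f: f black — skip
    j black
    c→k: k black — skip
  c black
  a→e: e black — skip
  g gray
    g→c: c black — skip
    d gray
      d→a: a is gray → back edge
First back edge: d → a.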